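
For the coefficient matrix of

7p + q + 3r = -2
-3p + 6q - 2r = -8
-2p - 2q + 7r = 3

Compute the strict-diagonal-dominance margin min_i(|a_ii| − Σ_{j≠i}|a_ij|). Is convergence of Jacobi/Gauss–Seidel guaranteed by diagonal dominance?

1

row 1: |7| − (1+3) = 3
row 2: |6| − (3+2) = 1
row 3: |7| − (2+2) = 3
minimum over rows = 1 → strictly diagonally dominant (convergence guaranteed)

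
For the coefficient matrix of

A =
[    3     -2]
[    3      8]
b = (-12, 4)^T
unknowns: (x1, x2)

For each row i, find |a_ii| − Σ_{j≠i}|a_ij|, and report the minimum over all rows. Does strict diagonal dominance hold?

row 1: |3| − (2) = 1
row 2: |8| − (3) = 5
minimum over rows = 1 → strictly diagonally dominant (convergence guaranteed)

1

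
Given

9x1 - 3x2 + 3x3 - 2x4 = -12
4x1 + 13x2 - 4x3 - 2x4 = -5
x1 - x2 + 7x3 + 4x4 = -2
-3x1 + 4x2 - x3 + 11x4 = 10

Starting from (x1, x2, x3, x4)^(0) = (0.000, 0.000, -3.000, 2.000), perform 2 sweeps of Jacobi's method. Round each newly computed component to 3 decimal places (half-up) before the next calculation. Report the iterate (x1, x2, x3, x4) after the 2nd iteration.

Iteration 1:
  x1 = (-12 - (-3)·0.000 - (3)·-3.000 - (-2)·2.000) / (9) = 0.111
  x2 = (-5 - (4)·0.000 - (-4)·-3.000 - (-2)·2.000) / (13) = -1.000
  x3 = (-2 - (1)·0.000 - (-1)·0.000 - (4)·2.000) / (7) = -1.429
  x4 = (10 - (-3)·0.000 - (4)·0.000 - (-1)·-3.000) / (11) = 0.636
Iteration 2:
  x1 = (-12 - (-3)·-1.000 - (3)·-1.429 - (-2)·0.636) / (9) = -1.049
  x2 = (-5 - (4)·0.111 - (-4)·-1.429 - (-2)·0.636) / (13) = -0.761
  x3 = (-2 - (1)·0.111 - (-1)·-1.000 - (4)·0.636) / (7) = -0.808
  x4 = (10 - (-3)·0.111 - (4)·-1.000 - (-1)·-1.429) / (11) = 1.173

(-1.049, -0.761, -0.808, 1.173)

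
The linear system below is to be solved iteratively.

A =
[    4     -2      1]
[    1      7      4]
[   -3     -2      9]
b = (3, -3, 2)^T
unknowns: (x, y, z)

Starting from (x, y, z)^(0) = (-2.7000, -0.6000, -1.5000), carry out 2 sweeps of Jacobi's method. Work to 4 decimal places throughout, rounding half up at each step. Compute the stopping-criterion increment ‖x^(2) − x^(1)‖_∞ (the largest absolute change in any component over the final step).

1.4893

Iteration 1:
  x = (3 - (-2)·-0.6000 - (1)·-1.5000) / (4) = 0.8250
  y = (-3 - (1)·-2.7000 - (4)·-1.5000) / (7) = 0.8143
  z = (2 - (-3)·-2.7000 - (-2)·-0.6000) / (9) = -0.8111
Iteration 2:
  x = (3 - (-2)·0.8143 - (1)·-0.8111) / (4) = 1.3599
  y = (-3 - (1)·0.8250 - (4)·-0.8111) / (7) = -0.0829
  z = (2 - (-3)·0.8250 - (-2)·0.8143) / (9) = 0.6782
Change: (0.5349, -0.8972, 1.4893) → max |·| = 1.4893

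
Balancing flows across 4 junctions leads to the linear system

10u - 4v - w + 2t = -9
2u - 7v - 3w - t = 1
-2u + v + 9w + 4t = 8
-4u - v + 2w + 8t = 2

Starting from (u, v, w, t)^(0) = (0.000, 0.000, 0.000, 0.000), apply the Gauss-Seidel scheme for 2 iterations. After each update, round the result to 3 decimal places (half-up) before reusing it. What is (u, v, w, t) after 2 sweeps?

(-0.900, -0.652, 0.954, -0.520)

Iteration 1:
  u = (-9 - (-4)·0.000 - (-1)·0.000 - (2)·0.000) / (10) = -0.900
  v = (1 - (2)·-0.900 - (-3)·0.000 - (-1)·0.000) / (-7) = -0.400
  w = (8 - (-2)·-0.900 - (1)·-0.400 - (4)·0.000) / (9) = 0.733
  t = (2 - (-4)·-0.900 - (-1)·-0.400 - (2)·0.733) / (8) = -0.433
Iteration 2:
  u = (-9 - (-4)·-0.400 - (-1)·0.733 - (2)·-0.433) / (10) = -0.900
  v = (1 - (2)·-0.900 - (-3)·0.733 - (-1)·-0.433) / (-7) = -0.652
  w = (8 - (-2)·-0.900 - (1)·-0.652 - (4)·-0.433) / (9) = 0.954
  t = (2 - (-4)·-0.900 - (-1)·-0.652 - (2)·0.954) / (8) = -0.520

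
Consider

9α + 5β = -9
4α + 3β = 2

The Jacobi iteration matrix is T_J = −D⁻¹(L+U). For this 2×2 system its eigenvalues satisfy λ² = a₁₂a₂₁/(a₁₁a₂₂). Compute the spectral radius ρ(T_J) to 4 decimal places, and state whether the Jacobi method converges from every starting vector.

0.8607

a₁₂a₂₁/(a₁₁a₂₂) = (5)·(4) / ((9)·(3)) = 0.740741
ρ = √|0.740741| = √0.740741 = 0.8607
ρ < 1, so Jacobi converges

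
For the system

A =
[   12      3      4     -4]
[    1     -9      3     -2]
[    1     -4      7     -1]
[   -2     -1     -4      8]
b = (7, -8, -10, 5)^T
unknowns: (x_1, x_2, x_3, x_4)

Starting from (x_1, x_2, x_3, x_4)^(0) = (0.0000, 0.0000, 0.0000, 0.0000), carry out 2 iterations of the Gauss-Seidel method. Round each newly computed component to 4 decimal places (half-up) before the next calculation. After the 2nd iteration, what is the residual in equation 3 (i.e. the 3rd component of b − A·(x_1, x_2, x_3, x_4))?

Iteration 1:
  x_1 = (7 - (3)·0.0000 - (4)·0.0000 - (-4)·0.0000) / (12) = 0.5833
  x_2 = (-8 - (1)·0.5833 - (3)·0.0000 - (-2)·0.0000) / (-9) = 0.9537
  x_3 = (-10 - (1)·0.5833 - (-4)·0.9537 - (-1)·0.0000) / (7) = -0.9669
  x_4 = (5 - (-2)·0.5833 - (-1)·0.9537 - (-4)·-0.9669) / (8) = 0.4066
Iteration 2:
  x_1 = (7 - (3)·0.9537 - (4)·-0.9669 - (-4)·0.4066) / (12) = 0.8027
  x_2 = (-8 - (1)·0.8027 - (3)·-0.9669 - (-2)·0.4066) / (-9) = 0.5654
  x_3 = (-10 - (1)·0.8027 - (-4)·0.5654 - (-1)·0.4066) / (7) = -1.1621
  x_4 = (5 - (-2)·0.8027 - (-1)·0.5654 - (-4)·-1.1621) / (8) = 0.3153
Residual b − A·x = (1.5810, 0.4028, -0.0911, 0.0000)

-0.0911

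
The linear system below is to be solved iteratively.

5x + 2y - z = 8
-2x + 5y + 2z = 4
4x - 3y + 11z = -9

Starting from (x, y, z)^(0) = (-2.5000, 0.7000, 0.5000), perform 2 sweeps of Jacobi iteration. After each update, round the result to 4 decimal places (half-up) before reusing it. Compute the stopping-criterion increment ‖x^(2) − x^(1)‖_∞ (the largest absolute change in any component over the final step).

Iteration 1:
  x = (8 - (2)·0.7000 - (-1)·0.5000) / (5) = 1.4200
  y = (4 - (-2)·-2.5000 - (2)·0.5000) / (5) = -0.4000
  z = (-9 - (4)·-2.5000 - (-3)·0.7000) / (11) = 0.2818
Iteration 2:
  x = (8 - (2)·-0.4000 - (-1)·0.2818) / (5) = 1.8164
  y = (4 - (-2)·1.4200 - (2)·0.2818) / (5) = 1.2553
  z = (-9 - (4)·1.4200 - (-3)·-0.4000) / (11) = -1.4436
Change: (0.3964, 1.6553, -1.7254) → max |·| = 1.7254

1.7254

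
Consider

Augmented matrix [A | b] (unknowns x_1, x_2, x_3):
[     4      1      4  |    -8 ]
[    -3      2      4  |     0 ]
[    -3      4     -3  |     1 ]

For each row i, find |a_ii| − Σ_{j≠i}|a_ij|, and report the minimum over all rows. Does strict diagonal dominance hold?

-5

row 1: |4| − (1+4) = -1
row 2: |2| − (3+4) = -5
row 3: |-3| − (3+4) = -4
minimum over rows = -5 → not strictly diagonally dominant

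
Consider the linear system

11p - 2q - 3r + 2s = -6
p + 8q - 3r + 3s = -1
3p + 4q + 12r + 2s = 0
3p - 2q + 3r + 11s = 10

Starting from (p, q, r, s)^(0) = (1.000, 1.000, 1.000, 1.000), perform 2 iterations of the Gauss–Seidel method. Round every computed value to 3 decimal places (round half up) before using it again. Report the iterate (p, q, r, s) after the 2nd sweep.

(-0.760, -0.425, 0.167, 0.994)

Iteration 1:
  p = (-6 - (-2)·1.000 - (-3)·1.000 - (2)·1.000) / (11) = -0.273
  q = (-1 - (1)·-0.273 - (-3)·1.000 - (3)·1.000) / (8) = -0.091
  r = (0 - (3)·-0.273 - (4)·-0.091 - (2)·1.000) / (12) = -0.068
  s = (10 - (3)·-0.273 - (-2)·-0.091 - (3)·-0.068) / (11) = 0.986
Iteration 2:
  p = (-6 - (-2)·-0.091 - (-3)·-0.068 - (2)·0.986) / (11) = -0.760
  q = (-1 - (1)·-0.760 - (-3)·-0.068 - (3)·0.986) / (8) = -0.425
  r = (0 - (3)·-0.760 - (4)·-0.425 - (2)·0.986) / (12) = 0.167
  s = (10 - (3)·-0.760 - (-2)·-0.425 - (3)·0.167) / (11) = 0.994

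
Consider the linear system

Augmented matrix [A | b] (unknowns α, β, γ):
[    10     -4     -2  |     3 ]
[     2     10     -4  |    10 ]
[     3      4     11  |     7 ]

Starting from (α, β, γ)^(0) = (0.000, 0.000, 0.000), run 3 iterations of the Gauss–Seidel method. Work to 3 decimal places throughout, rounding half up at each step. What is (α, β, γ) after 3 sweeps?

(0.696, 0.900, 0.119)

Iteration 1:
  α = (3 - (-4)·0.000 - (-2)·0.000) / (10) = 0.300
  β = (10 - (2)·0.300 - (-4)·0.000) / (10) = 0.940
  γ = (7 - (3)·0.300 - (4)·0.940) / (11) = 0.213
Iteration 2:
  α = (3 - (-4)·0.940 - (-2)·0.213) / (10) = 0.719
  β = (10 - (2)·0.719 - (-4)·0.213) / (10) = 0.941
  γ = (7 - (3)·0.719 - (4)·0.941) / (11) = 0.098
Iteration 3:
  α = (3 - (-4)·0.941 - (-2)·0.098) / (10) = 0.696
  β = (10 - (2)·0.696 - (-4)·0.098) / (10) = 0.900
  γ = (7 - (3)·0.696 - (4)·0.900) / (11) = 0.119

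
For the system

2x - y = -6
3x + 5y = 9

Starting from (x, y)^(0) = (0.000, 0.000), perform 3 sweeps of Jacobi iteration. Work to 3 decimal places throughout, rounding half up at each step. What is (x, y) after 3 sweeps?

Iteration 1:
  x = (-6 - (-1)·0.000) / (2) = -3.000
  y = (9 - (3)·0.000) / (5) = 1.800
Iteration 2:
  x = (-6 - (-1)·1.800) / (2) = -2.100
  y = (9 - (3)·-3.000) / (5) = 3.600
Iteration 3:
  x = (-6 - (-1)·3.600) / (2) = -1.200
  y = (9 - (3)·-2.100) / (5) = 3.060

(-1.200, 3.060)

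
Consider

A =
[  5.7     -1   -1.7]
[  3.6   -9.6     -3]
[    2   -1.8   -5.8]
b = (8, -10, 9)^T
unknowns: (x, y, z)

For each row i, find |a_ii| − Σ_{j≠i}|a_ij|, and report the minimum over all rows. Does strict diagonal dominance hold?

2

row 1: |5.7| − (1+1.7) = 3
row 2: |-9.6| − (3.6+3) = 3
row 3: |-5.8| − (2+1.8) = 2
minimum over rows = 2 → strictly diagonally dominant (convergence guaranteed)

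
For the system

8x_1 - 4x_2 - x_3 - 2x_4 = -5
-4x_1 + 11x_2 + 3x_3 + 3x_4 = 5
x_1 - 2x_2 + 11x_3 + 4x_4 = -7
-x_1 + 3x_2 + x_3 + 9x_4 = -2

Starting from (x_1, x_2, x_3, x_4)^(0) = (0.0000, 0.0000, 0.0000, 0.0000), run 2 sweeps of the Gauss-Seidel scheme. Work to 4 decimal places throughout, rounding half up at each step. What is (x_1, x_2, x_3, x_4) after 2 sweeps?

Iteration 1:
  x_1 = (-5 - (-4)·0.0000 - (-1)·0.0000 - (-2)·0.0000) / (8) = -0.6250
  x_2 = (5 - (-4)·-0.6250 - (3)·0.0000 - (3)·0.0000) / (11) = 0.2273
  x_3 = (-7 - (1)·-0.6250 - (-2)·0.2273 - (4)·0.0000) / (11) = -0.5382
  x_4 = (-2 - (-1)·-0.6250 - (3)·0.2273 - (1)·-0.5382) / (9) = -0.3076
Iteration 2:
  x_1 = (-5 - (-4)·0.2273 - (-1)·-0.5382 - (-2)·-0.3076) / (8) = -0.6555
  x_2 = (5 - (-4)·-0.6555 - (3)·-0.5382 - (3)·-0.3076) / (11) = 0.4469
  x_3 = (-7 - (1)·-0.6555 - (-2)·0.4469 - (4)·-0.3076) / (11) = -0.3837
  x_4 = (-2 - (-1)·-0.6555 - (3)·0.4469 - (1)·-0.3837) / (9) = -0.4014

(-0.6555, 0.4469, -0.3837, -0.4014)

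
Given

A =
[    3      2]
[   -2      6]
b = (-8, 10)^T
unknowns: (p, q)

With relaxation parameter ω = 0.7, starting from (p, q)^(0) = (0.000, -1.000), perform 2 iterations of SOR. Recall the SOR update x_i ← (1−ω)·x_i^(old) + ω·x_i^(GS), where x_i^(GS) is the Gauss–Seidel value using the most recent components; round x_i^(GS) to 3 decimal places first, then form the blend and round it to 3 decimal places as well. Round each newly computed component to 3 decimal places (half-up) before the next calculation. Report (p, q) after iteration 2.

(-2.539, 0.736)

Iteration 1:
  p: GS value = (-8 - (2)·-1.000) / (3) = -2.000;  p ← (1−ω)·0.000 + ω·-2.000 = -1.400
  q: GS value = (10 - (-2)·-1.400) / (6) = 1.200;  q ← (1−ω)·-1.000 + ω·1.200 = 0.540
Iteration 2:
  p: GS value = (-8 - (2)·0.540) / (3) = -3.027;  p ← (1−ω)·-1.400 + ω·-3.027 = -2.539
  q: GS value = (10 - (-2)·-2.539) / (6) = 0.820;  q ← (1−ω)·0.540 + ω·0.820 = 0.736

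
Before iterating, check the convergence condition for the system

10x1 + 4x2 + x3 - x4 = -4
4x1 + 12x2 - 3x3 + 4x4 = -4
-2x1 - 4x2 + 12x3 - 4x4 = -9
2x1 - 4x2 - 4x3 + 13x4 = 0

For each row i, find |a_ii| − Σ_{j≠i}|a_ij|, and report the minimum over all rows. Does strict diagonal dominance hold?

row 1: |10| − (4+1+1) = 4
row 2: |12| − (4+3+4) = 1
row 3: |12| − (2+4+4) = 2
row 4: |13| − (2+4+4) = 3
minimum over rows = 1 → strictly diagonally dominant (convergence guaranteed)

1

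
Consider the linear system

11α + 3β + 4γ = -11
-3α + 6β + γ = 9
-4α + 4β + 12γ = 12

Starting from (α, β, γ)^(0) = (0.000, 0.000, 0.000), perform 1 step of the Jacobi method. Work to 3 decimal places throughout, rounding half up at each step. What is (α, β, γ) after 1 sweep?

(-1.000, 1.500, 1.000)

Iteration 1:
  α = (-11 - (3)·0.000 - (4)·0.000) / (11) = -1.000
  β = (9 - (-3)·0.000 - (1)·0.000) / (6) = 1.500
  γ = (12 - (-4)·0.000 - (4)·0.000) / (12) = 1.000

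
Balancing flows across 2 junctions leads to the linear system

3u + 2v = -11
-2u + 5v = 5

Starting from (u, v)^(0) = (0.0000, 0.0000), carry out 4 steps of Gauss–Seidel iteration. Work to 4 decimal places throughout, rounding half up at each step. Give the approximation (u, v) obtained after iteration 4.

(-3.4164, -0.3666)

Iteration 1:
  u = (-11 - (2)·0.0000) / (3) = -3.6667
  v = (5 - (-2)·-3.6667) / (5) = -0.4667
Iteration 2:
  u = (-11 - (2)·-0.4667) / (3) = -3.3555
  v = (5 - (-2)·-3.3555) / (5) = -0.3422
Iteration 3:
  u = (-11 - (2)·-0.3422) / (3) = -3.4385
  v = (5 - (-2)·-3.4385) / (5) = -0.3754
Iteration 4:
  u = (-11 - (2)·-0.3754) / (3) = -3.4164
  v = (5 - (-2)·-3.4164) / (5) = -0.3666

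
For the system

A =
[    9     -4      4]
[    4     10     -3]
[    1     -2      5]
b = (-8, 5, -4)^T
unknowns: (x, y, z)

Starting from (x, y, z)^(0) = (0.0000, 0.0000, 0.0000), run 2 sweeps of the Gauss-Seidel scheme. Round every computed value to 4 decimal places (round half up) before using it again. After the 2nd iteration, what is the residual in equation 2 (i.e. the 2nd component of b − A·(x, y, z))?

Iteration 1:
  x = (-8 - (-4)·0.0000 - (4)·0.0000) / (9) = -0.8889
  y = (5 - (4)·-0.8889 - (-3)·0.0000) / (10) = 0.8556
  z = (-4 - (1)·-0.8889 - (-2)·0.8556) / (5) = -0.2800
Iteration 2:
  x = (-8 - (-4)·0.8556 - (4)·-0.2800) / (9) = -0.3842
  y = (5 - (4)·-0.3842 - (-3)·-0.2800) / (10) = 0.5697
  z = (-4 - (1)·-0.3842 - (-2)·0.5697) / (5) = -0.4953
Residual b − A·x = (-0.2822, -0.6461, 0.0001)

-0.6461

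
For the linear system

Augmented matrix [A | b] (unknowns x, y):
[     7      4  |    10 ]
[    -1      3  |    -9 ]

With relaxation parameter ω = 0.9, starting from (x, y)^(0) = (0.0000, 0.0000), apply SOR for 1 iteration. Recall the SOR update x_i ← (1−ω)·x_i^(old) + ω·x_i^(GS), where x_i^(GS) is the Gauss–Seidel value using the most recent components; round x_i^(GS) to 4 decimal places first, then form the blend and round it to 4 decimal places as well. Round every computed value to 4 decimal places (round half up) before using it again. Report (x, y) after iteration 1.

(1.2857, -2.3143)

Iteration 1:
  x: GS value = (10 - (4)·0.0000) / (7) = 1.4286;  x ← (1−ω)·0.0000 + ω·1.4286 = 1.2857
  y: GS value = (-9 - (-1)·1.2857) / (3) = -2.5714;  y ← (1−ω)·0.0000 + ω·-2.5714 = -2.3143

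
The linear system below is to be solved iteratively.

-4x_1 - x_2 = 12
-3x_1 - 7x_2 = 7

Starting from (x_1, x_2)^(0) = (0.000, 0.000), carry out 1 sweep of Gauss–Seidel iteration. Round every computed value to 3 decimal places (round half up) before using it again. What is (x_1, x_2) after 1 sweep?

Iteration 1:
  x_1 = (12 - (-1)·0.000) / (-4) = -3.000
  x_2 = (7 - (-3)·-3.000) / (-7) = 0.286

(-3.000, 0.286)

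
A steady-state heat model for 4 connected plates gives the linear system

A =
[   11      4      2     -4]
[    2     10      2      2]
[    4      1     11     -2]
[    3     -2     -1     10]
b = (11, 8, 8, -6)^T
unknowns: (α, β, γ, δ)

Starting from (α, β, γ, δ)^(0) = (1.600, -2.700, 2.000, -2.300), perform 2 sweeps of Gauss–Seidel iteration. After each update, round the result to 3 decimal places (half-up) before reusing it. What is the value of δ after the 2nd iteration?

-0.545

Iteration 1:
  α = (11 - (4)·-2.700 - (2)·2.000 - (-4)·-2.300) / (11) = 0.782
  β = (8 - (2)·0.782 - (2)·2.000 - (2)·-2.300) / (10) = 0.704
  γ = (8 - (4)·0.782 - (1)·0.704 - (-2)·-2.300) / (11) = -0.039
  δ = (-6 - (3)·0.782 - (-2)·0.704 - (-1)·-0.039) / (10) = -0.698
Iteration 2:
  α = (11 - (4)·0.704 - (2)·-0.039 - (-4)·-0.698) / (11) = 0.497
  β = (8 - (2)·0.497 - (2)·-0.039 - (2)·-0.698) / (10) = 0.848
  γ = (8 - (4)·0.497 - (1)·0.848 - (-2)·-0.698) / (11) = 0.343
  δ = (-6 - (3)·0.497 - (-2)·0.848 - (-1)·0.343) / (10) = -0.545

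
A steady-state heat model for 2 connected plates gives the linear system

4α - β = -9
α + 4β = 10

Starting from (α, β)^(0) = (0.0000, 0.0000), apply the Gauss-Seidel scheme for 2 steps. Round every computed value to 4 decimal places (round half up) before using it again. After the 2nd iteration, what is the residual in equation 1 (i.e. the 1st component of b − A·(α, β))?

Iteration 1:
  α = (-9 - (-1)·0.0000) / (4) = -2.2500
  β = (10 - (1)·-2.2500) / (4) = 3.0625
Iteration 2:
  α = (-9 - (-1)·3.0625) / (4) = -1.4844
  β = (10 - (1)·-1.4844) / (4) = 2.8711
Residual b − A·x = (-0.1913, 0.0000)

-0.1913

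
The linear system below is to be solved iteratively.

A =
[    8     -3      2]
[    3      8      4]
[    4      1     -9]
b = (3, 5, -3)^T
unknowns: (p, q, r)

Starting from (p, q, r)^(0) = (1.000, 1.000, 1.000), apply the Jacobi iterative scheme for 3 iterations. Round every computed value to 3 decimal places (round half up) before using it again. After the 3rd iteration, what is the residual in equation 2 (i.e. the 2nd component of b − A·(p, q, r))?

0.132

Iteration 1:
  p = (3 - (-3)·1.000 - (2)·1.000) / (8) = 0.500
  q = (5 - (3)·1.000 - (4)·1.000) / (8) = -0.250
  r = (-3 - (4)·1.000 - (1)·1.000) / (-9) = 0.889
Iteration 2:
  p = (3 - (-3)·-0.250 - (2)·0.889) / (8) = 0.059
  q = (5 - (3)·0.500 - (4)·0.889) / (8) = -0.007
  r = (-3 - (4)·0.500 - (1)·-0.250) / (-9) = 0.528
Iteration 3:
  p = (3 - (-3)·-0.007 - (2)·0.528) / (8) = 0.240
  q = (5 - (3)·0.059 - (4)·0.528) / (8) = 0.339
  r = (-3 - (4)·0.059 - (1)·-0.007) / (-9) = 0.359
Residual b − A·x = (1.379, 0.132, -1.068)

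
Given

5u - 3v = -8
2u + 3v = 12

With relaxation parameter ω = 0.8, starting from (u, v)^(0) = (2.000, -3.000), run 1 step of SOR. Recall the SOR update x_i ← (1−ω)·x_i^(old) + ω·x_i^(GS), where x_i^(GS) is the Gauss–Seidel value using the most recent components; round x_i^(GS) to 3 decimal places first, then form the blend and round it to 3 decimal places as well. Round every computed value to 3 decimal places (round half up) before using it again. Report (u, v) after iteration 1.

Iteration 1:
  u: GS value = (-8 - (-3)·-3.000) / (5) = -3.400;  u ← (1−ω)·2.000 + ω·-3.400 = -2.320
  v: GS value = (12 - (2)·-2.320) / (3) = 5.547;  v ← (1−ω)·-3.000 + ω·5.547 = 3.838

(-2.320, 3.838)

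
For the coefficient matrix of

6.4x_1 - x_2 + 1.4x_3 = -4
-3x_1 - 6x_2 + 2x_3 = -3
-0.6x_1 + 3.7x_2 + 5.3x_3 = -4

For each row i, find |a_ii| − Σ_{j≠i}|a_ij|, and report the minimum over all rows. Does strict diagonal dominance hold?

1

row 1: |6.4| − (1+1.4) = 4
row 2: |-6| − (3+2) = 1
row 3: |5.3| − (0.6+3.7) = 1
minimum over rows = 1 → strictly diagonally dominant (convergence guaranteed)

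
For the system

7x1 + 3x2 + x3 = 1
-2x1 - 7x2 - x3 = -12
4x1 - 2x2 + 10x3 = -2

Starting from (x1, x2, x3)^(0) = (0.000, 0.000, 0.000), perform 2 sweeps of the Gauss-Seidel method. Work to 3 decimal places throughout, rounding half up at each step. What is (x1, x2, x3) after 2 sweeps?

Iteration 1:
  x1 = (1 - (3)·0.000 - (1)·0.000) / (7) = 0.143
  x2 = (-12 - (-2)·0.143 - (-1)·0.000) / (-7) = 1.673
  x3 = (-2 - (4)·0.143 - (-2)·1.673) / (10) = 0.077
Iteration 2:
  x1 = (1 - (3)·1.673 - (1)·0.077) / (7) = -0.585
  x2 = (-12 - (-2)·-0.585 - (-1)·0.077) / (-7) = 1.870
  x3 = (-2 - (4)·-0.585 - (-2)·1.870) / (10) = 0.408

(-0.585, 1.870, 0.408)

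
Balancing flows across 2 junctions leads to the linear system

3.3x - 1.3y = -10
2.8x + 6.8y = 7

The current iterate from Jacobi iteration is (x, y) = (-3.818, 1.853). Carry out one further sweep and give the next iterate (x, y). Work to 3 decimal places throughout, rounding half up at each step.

(-2.300, 2.602)

One sweep:
  x = (-10 - (-1.3)·1.853) / (3.3) = -2.300
  y = (7 - (2.8)·-3.818) / (6.8) = 2.602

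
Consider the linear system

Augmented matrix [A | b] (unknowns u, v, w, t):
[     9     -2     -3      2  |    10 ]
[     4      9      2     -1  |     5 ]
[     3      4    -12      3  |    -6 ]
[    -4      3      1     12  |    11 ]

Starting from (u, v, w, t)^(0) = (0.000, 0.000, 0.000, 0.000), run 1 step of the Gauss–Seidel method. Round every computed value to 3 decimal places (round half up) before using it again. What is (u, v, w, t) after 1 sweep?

(1.111, 0.062, 0.798, 1.205)

Iteration 1:
  u = (10 - (-2)·0.000 - (-3)·0.000 - (2)·0.000) / (9) = 1.111
  v = (5 - (4)·1.111 - (2)·0.000 - (-1)·0.000) / (9) = 0.062
  w = (-6 - (3)·1.111 - (4)·0.062 - (3)·0.000) / (-12) = 0.798
  t = (11 - (-4)·1.111 - (3)·0.062 - (1)·0.798) / (12) = 1.205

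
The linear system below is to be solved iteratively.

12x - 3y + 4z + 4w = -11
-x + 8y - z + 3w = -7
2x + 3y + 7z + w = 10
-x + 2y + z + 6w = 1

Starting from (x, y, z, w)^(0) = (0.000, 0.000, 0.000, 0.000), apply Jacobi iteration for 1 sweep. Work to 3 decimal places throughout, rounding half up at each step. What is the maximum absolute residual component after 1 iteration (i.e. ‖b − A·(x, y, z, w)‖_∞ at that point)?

9.005

Iteration 1:
  x = (-11 - (-3)·0.000 - (4)·0.000 - (4)·0.000) / (12) = -0.917
  y = (-7 - (-1)·0.000 - (-1)·0.000 - (3)·0.000) / (8) = -0.875
  z = (10 - (2)·0.000 - (3)·0.000 - (1)·0.000) / (7) = 1.429
  w = (1 - (-1)·0.000 - (2)·0.000 - (1)·0.000) / (6) = 0.167
Residual b − A·x = (-9.005, 0.011, 4.289, -0.598); ∞-norm = 9.005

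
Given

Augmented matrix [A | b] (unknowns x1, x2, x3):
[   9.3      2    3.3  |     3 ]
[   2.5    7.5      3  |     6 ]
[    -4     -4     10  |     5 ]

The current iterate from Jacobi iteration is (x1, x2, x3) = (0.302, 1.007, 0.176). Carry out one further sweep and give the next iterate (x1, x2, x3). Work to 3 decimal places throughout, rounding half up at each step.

(0.044, 0.629, 1.024)

One sweep:
  x1 = (3 - (2)·1.007 - (3.3)·0.176) / (9.3) = 0.044
  x2 = (6 - (2.5)·0.302 - (3)·0.176) / (7.5) = 0.629
  x3 = (5 - (-4)·0.302 - (-4)·1.007) / (10) = 1.024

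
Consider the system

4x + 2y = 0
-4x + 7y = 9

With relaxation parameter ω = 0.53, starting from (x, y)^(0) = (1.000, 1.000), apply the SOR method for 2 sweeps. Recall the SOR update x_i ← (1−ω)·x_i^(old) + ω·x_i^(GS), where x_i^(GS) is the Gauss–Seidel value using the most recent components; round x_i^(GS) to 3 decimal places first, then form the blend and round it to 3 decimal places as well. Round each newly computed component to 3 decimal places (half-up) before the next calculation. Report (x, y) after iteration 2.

Iteration 1:
  x: GS value = (0 - (2)·1.000) / (4) = -0.500;  x ← (1−ω)·1.000 + ω·-0.500 = 0.205
  y: GS value = (9 - (-4)·0.205) / (7) = 1.403;  y ← (1−ω)·1.000 + ω·1.403 = 1.214
Iteration 2:
  x: GS value = (0 - (2)·1.214) / (4) = -0.607;  x ← (1−ω)·0.205 + ω·-0.607 = -0.225
  y: GS value = (9 - (-4)·-0.225) / (7) = 1.157;  y ← (1−ω)·1.214 + ω·1.157 = 1.184

(-0.225, 1.184)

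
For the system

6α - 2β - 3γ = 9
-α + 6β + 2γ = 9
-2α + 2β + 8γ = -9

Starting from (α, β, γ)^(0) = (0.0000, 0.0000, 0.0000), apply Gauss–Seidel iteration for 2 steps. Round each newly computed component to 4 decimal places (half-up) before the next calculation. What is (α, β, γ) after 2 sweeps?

Iteration 1:
  α = (9 - (-2)·0.0000 - (-3)·0.0000) / (6) = 1.5000
  β = (9 - (-1)·1.5000 - (2)·0.0000) / (6) = 1.7500
  γ = (-9 - (-2)·1.5000 - (2)·1.7500) / (8) = -1.1875
Iteration 2:
  α = (9 - (-2)·1.7500 - (-3)·-1.1875) / (6) = 1.4896
  β = (9 - (-1)·1.4896 - (2)·-1.1875) / (6) = 2.1441
  γ = (-9 - (-2)·1.4896 - (2)·2.1441) / (8) = -1.2886

(1.4896, 2.1441, -1.2886)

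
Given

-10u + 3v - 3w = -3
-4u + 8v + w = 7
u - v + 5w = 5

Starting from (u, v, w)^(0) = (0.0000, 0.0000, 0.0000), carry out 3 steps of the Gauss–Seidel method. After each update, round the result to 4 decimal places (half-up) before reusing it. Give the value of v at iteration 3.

Iteration 1:
  u = (-3 - (3)·0.0000 - (-3)·0.0000) / (-10) = 0.3000
  v = (7 - (-4)·0.3000 - (1)·0.0000) / (8) = 1.0250
  w = (5 - (1)·0.3000 - (-1)·1.0250) / (5) = 1.1450
Iteration 2:
  u = (-3 - (3)·1.0250 - (-3)·1.1450) / (-10) = 0.2640
  v = (7 - (-4)·0.2640 - (1)·1.1450) / (8) = 0.8639
  w = (5 - (1)·0.2640 - (-1)·0.8639) / (5) = 1.1200
Iteration 3:
  u = (-3 - (3)·0.8639 - (-3)·1.1200) / (-10) = 0.2232
  v = (7 - (-4)·0.2232 - (1)·1.1200) / (8) = 0.8466
  w = (5 - (1)·0.2232 - (-1)·0.8466) / (5) = 1.1247

0.8466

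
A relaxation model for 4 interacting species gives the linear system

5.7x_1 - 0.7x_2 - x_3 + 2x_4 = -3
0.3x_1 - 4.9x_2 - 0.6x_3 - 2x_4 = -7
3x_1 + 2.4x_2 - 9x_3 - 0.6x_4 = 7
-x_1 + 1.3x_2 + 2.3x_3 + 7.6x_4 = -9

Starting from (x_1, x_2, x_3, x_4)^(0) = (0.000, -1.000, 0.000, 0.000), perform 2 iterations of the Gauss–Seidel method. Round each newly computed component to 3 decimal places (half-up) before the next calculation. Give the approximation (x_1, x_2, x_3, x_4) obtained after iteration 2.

Iteration 1:
  x_1 = (-3 - (-0.7)·-1.000 - (-1)·0.000 - (2)·0.000) / (5.7) = -0.649
  x_2 = (-7 - (0.3)·-0.649 - (-0.6)·0.000 - (-2)·0.000) / (-4.9) = 1.389
  x_3 = (7 - (3)·-0.649 - (2.4)·1.389 - (-0.6)·0.000) / (-9) = -0.624
  x_4 = (-9 - (-1)·-0.649 - (1.3)·1.389 - (2.3)·-0.624) / (7.6) = -1.318
Iteration 2:
  x_1 = (-3 - (-0.7)·1.389 - (-1)·-0.624 - (2)·-1.318) / (5.7) = -0.003
  x_2 = (-7 - (0.3)·-0.003 - (-0.6)·-0.624 - (-2)·-1.318) / (-4.9) = 2.043
  x_3 = (7 - (3)·-0.003 - (2.4)·2.043 - (-0.6)·-1.318) / (-9) = -0.146
  x_4 = (-9 - (-1)·-0.003 - (1.3)·2.043 - (2.3)·-0.146) / (7.6) = -1.490

(-0.003, 2.043, -0.146, -1.490)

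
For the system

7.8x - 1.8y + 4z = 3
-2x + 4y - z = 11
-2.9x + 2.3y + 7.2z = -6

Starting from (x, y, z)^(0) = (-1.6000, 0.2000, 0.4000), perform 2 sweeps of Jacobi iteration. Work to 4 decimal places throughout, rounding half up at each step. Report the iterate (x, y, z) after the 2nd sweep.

(1.6483, 2.4774, -1.3973)

Iteration 1:
  x = (3 - (-1.8)·0.2000 - (4)·0.4000) / (7.8) = 0.2256
  y = (11 - (-2)·-1.6000 - (-1)·0.4000) / (4) = 2.0500
  z = (-6 - (-2.9)·-1.6000 - (2.3)·0.2000) / (7.2) = -1.5417
Iteration 2:
  x = (3 - (-1.8)·2.0500 - (4)·-1.5417) / (7.8) = 1.6483
  y = (11 - (-2)·0.2256 - (-1)·-1.5417) / (4) = 2.4774
  z = (-6 - (-2.9)·0.2256 - (2.3)·2.0500) / (7.2) = -1.3973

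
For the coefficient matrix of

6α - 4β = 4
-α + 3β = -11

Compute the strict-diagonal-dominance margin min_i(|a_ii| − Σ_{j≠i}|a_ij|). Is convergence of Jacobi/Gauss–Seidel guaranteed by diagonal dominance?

2

row 1: |6| − (4) = 2
row 2: |3| − (1) = 2
minimum over rows = 2 → strictly diagonally dominant (convergence guaranteed)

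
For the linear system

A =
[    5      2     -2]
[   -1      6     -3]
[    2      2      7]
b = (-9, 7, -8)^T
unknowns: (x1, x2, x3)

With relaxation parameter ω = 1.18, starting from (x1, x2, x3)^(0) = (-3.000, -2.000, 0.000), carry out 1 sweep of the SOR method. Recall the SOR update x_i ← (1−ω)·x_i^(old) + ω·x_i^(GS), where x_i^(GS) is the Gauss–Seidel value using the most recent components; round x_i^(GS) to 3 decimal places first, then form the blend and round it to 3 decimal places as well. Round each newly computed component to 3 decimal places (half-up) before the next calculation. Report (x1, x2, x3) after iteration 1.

Iteration 1:
  x1: GS value = (-9 - (2)·-2.000 - (-2)·0.000) / (5) = -1.000;  x1 ← (1−ω)·-3.000 + ω·-1.000 = -0.640
  x2: GS value = (7 - (-1)·-0.640 - (-3)·0.000) / (6) = 1.060;  x2 ← (1−ω)·-2.000 + ω·1.060 = 1.611
  x3: GS value = (-8 - (2)·-0.640 - (2)·1.611) / (7) = -1.420;  x3 ← (1−ω)·0.000 + ω·-1.420 = -1.676

(-0.640, 1.611, -1.676)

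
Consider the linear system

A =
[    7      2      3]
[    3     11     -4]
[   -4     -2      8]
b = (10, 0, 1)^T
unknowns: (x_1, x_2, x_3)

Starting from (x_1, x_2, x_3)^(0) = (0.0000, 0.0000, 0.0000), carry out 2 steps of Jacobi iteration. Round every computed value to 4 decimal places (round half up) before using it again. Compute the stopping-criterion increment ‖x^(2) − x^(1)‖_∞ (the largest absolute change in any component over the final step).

Iteration 1:
  x_1 = (10 - (2)·0.0000 - (3)·0.0000) / (7) = 1.4286
  x_2 = (0 - (3)·0.0000 - (-4)·0.0000) / (11) = 0.0000
  x_3 = (1 - (-4)·0.0000 - (-2)·0.0000) / (8) = 0.1250
Iteration 2:
  x_1 = (10 - (2)·0.0000 - (3)·0.1250) / (7) = 1.3750
  x_2 = (0 - (3)·1.4286 - (-4)·0.1250) / (11) = -0.3442
  x_3 = (1 - (-4)·1.4286 - (-2)·0.0000) / (8) = 0.8393
Change: (-0.0536, -0.3442, 0.7143) → max |·| = 0.7143

0.7143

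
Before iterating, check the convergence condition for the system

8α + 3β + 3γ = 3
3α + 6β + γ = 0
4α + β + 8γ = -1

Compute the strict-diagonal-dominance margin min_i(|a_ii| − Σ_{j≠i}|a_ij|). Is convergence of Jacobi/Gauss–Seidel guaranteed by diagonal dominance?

row 1: |8| − (3+3) = 2
row 2: |6| − (3+1) = 2
row 3: |8| − (4+1) = 3
minimum over rows = 2 → strictly diagonally dominant (convergence guaranteed)

2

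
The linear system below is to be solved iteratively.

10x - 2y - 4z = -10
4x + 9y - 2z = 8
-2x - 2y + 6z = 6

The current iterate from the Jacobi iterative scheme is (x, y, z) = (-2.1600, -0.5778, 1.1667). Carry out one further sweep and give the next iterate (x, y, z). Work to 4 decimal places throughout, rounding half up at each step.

(-0.6489, 2.1082, 0.0874)

One sweep:
  x = (-10 - (-2)·-0.5778 - (-4)·1.1667) / (10) = -0.6489
  y = (8 - (4)·-2.1600 - (-2)·1.1667) / (9) = 2.1082
  z = (6 - (-2)·-2.1600 - (-2)·-0.5778) / (6) = 0.0874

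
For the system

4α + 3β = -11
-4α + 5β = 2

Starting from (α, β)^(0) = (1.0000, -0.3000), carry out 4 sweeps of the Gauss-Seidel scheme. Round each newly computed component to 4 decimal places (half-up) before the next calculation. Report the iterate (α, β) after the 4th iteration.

Iteration 1:
  α = (-11 - (3)·-0.3000) / (4) = -2.5250
  β = (2 - (-4)·-2.5250) / (5) = -1.6200
Iteration 2:
  α = (-11 - (3)·-1.6200) / (4) = -1.5350
  β = (2 - (-4)·-1.5350) / (5) = -0.8280
Iteration 3:
  α = (-11 - (3)·-0.8280) / (4) = -2.1290
  β = (2 - (-4)·-2.1290) / (5) = -1.3032
Iteration 4:
  α = (-11 - (3)·-1.3032) / (4) = -1.7726
  β = (2 - (-4)·-1.7726) / (5) = -1.0181

(-1.7726, -1.0181)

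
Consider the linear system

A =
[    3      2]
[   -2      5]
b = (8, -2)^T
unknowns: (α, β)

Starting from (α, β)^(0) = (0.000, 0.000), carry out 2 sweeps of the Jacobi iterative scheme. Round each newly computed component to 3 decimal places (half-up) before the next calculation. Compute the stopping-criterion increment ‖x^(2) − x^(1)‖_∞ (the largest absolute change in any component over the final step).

1.067

Iteration 1:
  α = (8 - (2)·0.000) / (3) = 2.667
  β = (-2 - (-2)·0.000) / (5) = -0.400
Iteration 2:
  α = (8 - (2)·-0.400) / (3) = 2.933
  β = (-2 - (-2)·2.667) / (5) = 0.667
Change: (0.266, 1.067) → max |·| = 1.067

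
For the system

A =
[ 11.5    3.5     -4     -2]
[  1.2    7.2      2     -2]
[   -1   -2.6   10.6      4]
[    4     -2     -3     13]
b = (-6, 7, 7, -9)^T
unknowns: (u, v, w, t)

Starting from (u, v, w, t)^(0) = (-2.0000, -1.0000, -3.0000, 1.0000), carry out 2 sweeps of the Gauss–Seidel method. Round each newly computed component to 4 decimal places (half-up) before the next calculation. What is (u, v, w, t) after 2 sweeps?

Iteration 1:
  u = (-6 - (3.5)·-1.0000 - (-4)·-3.0000 - (-2)·1.0000) / (11.5) = -1.0870
  v = (7 - (1.2)·-1.0870 - (2)·-3.0000 - (-2)·1.0000) / (7.2) = 2.2645
  w = (7 - (-1)·-1.0870 - (-2.6)·2.2645 - (4)·1.0000) / (10.6) = 0.7359
  t = (-9 - (4)·-1.0870 - (-2)·2.2645 - (-3)·0.7359) / (13) = 0.1604
Iteration 2:
  u = (-6 - (3.5)·2.2645 - (-4)·0.7359 - (-2)·0.1604) / (11.5) = -0.9271
  v = (7 - (1.2)·-0.9271 - (2)·0.7359 - (-2)·0.1604) / (7.2) = 0.9669
  w = (7 - (-1)·-0.9271 - (-2.6)·0.9669 - (4)·0.1604) / (10.6) = 0.7496
  t = (-9 - (4)·-0.9271 - (-2)·0.9669 - (-3)·0.7496) / (13) = -0.0853

(-0.9271, 0.9669, 0.7496, -0.0853)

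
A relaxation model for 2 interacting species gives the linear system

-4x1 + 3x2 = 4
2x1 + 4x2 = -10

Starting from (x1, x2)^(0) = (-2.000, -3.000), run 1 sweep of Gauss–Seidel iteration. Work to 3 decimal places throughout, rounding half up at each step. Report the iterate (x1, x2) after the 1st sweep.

Iteration 1:
  x1 = (4 - (3)·-3.000) / (-4) = -3.250
  x2 = (-10 - (2)·-3.250) / (4) = -0.875

(-3.250, -0.875)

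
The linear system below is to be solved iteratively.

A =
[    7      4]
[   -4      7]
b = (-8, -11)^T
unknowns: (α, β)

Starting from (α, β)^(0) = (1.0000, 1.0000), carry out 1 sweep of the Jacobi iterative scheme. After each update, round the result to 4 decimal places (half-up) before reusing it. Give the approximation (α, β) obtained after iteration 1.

Iteration 1:
  α = (-8 - (4)·1.0000) / (7) = -1.7143
  β = (-11 - (-4)·1.0000) / (7) = -1.0000

(-1.7143, -1.0000)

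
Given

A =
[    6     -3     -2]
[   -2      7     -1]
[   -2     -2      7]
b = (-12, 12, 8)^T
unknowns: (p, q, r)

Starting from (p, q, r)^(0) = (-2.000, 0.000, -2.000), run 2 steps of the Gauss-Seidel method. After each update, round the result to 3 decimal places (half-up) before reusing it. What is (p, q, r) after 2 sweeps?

Iteration 1:
  p = (-12 - (-3)·0.000 - (-2)·-2.000) / (6) = -2.667
  q = (12 - (-2)·-2.667 - (-1)·-2.000) / (7) = 0.667
  r = (8 - (-2)·-2.667 - (-2)·0.667) / (7) = 0.571
Iteration 2:
  p = (-12 - (-3)·0.667 - (-2)·0.571) / (6) = -1.476
  q = (12 - (-2)·-1.476 - (-1)·0.571) / (7) = 1.374
  r = (8 - (-2)·-1.476 - (-2)·1.374) / (7) = 1.114

(-1.476, 1.374, 1.114)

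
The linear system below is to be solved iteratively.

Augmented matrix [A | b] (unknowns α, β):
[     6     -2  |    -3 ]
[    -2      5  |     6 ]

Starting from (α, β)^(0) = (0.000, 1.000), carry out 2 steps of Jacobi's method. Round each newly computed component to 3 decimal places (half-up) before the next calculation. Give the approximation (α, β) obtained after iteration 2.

Iteration 1:
  α = (-3 - (-2)·1.000) / (6) = -0.167
  β = (6 - (-2)·0.000) / (5) = 1.200
Iteration 2:
  α = (-3 - (-2)·1.200) / (6) = -0.100
  β = (6 - (-2)·-0.167) / (5) = 1.133

(-0.100, 1.133)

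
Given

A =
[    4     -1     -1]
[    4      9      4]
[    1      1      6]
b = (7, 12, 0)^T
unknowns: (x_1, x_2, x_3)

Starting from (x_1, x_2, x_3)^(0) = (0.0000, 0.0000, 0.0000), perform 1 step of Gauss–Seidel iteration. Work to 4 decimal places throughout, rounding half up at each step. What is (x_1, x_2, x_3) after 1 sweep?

Iteration 1:
  x_1 = (7 - (-1)·0.0000 - (-1)·0.0000) / (4) = 1.7500
  x_2 = (12 - (4)·1.7500 - (4)·0.0000) / (9) = 0.5556
  x_3 = (0 - (1)·1.7500 - (1)·0.5556) / (6) = -0.3843

(1.7500, 0.5556, -0.3843)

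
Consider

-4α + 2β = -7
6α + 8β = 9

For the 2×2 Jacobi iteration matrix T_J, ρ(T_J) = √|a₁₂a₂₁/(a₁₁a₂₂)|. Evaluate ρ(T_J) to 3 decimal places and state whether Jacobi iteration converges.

0.612

a₁₂a₂₁/(a₁₁a₂₂) = (2)·(6) / ((-4)·(8)) = -0.375000
ρ = √|-0.375000| = √0.375000 = 0.612
ρ < 1, so Jacobi converges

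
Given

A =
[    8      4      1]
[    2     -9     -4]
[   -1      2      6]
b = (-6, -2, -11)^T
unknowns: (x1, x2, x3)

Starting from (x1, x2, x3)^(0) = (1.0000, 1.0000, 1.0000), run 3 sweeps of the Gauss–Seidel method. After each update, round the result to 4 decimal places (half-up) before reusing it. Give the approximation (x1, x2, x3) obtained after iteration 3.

Iteration 1:
  x1 = (-6 - (4)·1.0000 - (1)·1.0000) / (8) = -1.3750
  x2 = (-2 - (2)·-1.3750 - (-4)·1.0000) / (-9) = -0.5278
  x3 = (-11 - (-1)·-1.3750 - (2)·-0.5278) / (6) = -1.8866
Iteration 2:
  x1 = (-6 - (4)·-0.5278 - (1)·-1.8866) / (8) = -0.2503
  x2 = (-2 - (2)·-0.2503 - (-4)·-1.8866) / (-9) = 1.0051
  x3 = (-11 - (-1)·-0.2503 - (2)·1.0051) / (6) = -2.2101
Iteration 3:
  x1 = (-6 - (4)·1.0051 - (1)·-2.2101) / (8) = -0.9763
  x2 = (-2 - (2)·-0.9763 - (-4)·-2.2101) / (-9) = 0.9875
  x3 = (-11 - (-1)·-0.9763 - (2)·0.9875) / (6) = -2.3252

(-0.9763, 0.9875, -2.3252)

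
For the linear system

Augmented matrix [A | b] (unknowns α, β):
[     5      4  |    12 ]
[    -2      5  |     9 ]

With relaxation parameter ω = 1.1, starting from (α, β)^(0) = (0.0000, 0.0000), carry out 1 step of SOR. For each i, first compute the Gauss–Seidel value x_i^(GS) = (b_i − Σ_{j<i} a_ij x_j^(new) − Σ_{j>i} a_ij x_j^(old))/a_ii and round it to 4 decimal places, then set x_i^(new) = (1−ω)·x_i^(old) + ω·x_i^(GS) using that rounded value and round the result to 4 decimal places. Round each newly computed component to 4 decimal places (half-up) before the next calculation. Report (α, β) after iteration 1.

Iteration 1:
  α: GS value = (12 - (4)·0.0000) / (5) = 2.4000;  α ← (1−ω)·0.0000 + ω·2.4000 = 2.6400
  β: GS value = (9 - (-2)·2.6400) / (5) = 2.8560;  β ← (1−ω)·0.0000 + ω·2.8560 = 3.1416

(2.6400, 3.1416)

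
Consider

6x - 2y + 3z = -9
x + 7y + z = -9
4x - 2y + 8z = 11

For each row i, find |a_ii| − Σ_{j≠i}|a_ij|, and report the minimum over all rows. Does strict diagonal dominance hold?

1

row 1: |6| − (2+3) = 1
row 2: |7| − (1+1) = 5
row 3: |8| − (4+2) = 2
minimum over rows = 1 → strictly diagonally dominant (convergence guaranteed)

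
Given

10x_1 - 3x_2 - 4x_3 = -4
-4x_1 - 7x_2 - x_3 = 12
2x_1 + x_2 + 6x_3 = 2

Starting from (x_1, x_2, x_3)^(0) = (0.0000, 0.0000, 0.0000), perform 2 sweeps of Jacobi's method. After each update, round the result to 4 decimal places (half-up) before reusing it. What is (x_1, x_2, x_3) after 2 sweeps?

(-0.7810, -1.5333, 0.7524)

Iteration 1:
  x_1 = (-4 - (-3)·0.0000 - (-4)·0.0000) / (10) = -0.4000
  x_2 = (12 - (-4)·0.0000 - (-1)·0.0000) / (-7) = -1.7143
  x_3 = (2 - (2)·0.0000 - (1)·0.0000) / (6) = 0.3333
Iteration 2:
  x_1 = (-4 - (-3)·-1.7143 - (-4)·0.3333) / (10) = -0.7810
  x_2 = (12 - (-4)·-0.4000 - (-1)·0.3333) / (-7) = -1.5333
  x_3 = (2 - (2)·-0.4000 - (1)·-1.7143) / (6) = 0.7524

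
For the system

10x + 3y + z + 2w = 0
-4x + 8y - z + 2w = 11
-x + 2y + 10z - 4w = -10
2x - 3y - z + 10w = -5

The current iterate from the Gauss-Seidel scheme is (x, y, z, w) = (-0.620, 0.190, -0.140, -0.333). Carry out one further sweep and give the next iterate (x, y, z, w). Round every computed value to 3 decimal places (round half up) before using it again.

One sweep:
  x = (0 - (3)·0.190 - (1)·-0.140 - (2)·-0.333) / (10) = 0.024
  y = (11 - (-4)·0.024 - (-1)·-0.140 - (2)·-0.333) / (8) = 1.453
  z = (-10 - (-1)·0.024 - (2)·1.453 - (-4)·-0.333) / (10) = -1.421
  w = (-5 - (2)·0.024 - (-3)·1.453 - (-1)·-1.421) / (10) = -0.211

(0.024, 1.453, -1.421, -0.211)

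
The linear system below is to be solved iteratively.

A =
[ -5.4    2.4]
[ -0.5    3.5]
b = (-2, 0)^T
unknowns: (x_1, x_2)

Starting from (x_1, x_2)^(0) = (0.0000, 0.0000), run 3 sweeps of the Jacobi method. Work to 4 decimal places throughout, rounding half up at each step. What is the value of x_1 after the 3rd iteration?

Iteration 1:
  x_1 = (-2 - (2.4)·0.0000) / (-5.4) = 0.3704
  x_2 = (0 - (-0.5)·0.0000) / (3.5) = 0.0000
Iteration 2:
  x_1 = (-2 - (2.4)·0.0000) / (-5.4) = 0.3704
  x_2 = (0 - (-0.5)·0.3704) / (3.5) = 0.0529
Iteration 3:
  x_1 = (-2 - (2.4)·0.0529) / (-5.4) = 0.3939
  x_2 = (0 - (-0.5)·0.3704) / (3.5) = 0.0529

0.3939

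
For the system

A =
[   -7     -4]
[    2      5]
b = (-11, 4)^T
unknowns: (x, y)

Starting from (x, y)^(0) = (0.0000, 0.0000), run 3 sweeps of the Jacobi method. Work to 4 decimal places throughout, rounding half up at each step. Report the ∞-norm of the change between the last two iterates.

0.3592

Iteration 1:
  x = (-11 - (-4)·0.0000) / (-7) = 1.5714
  y = (4 - (2)·0.0000) / (5) = 0.8000
Iteration 2:
  x = (-11 - (-4)·0.8000) / (-7) = 1.1143
  y = (4 - (2)·1.5714) / (5) = 0.1714
Iteration 3:
  x = (-11 - (-4)·0.1714) / (-7) = 1.4735
  y = (4 - (2)·1.1143) / (5) = 0.3543
Change: (0.3592, 0.1829) → max |·| = 0.3592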